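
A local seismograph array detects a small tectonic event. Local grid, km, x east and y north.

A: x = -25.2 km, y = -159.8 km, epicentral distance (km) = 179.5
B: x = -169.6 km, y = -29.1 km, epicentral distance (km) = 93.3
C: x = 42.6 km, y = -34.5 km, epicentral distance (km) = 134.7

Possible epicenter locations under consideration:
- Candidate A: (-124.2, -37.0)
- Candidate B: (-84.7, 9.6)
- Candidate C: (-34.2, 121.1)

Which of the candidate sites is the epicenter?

Candidate B

For each candidate, compare |candidate − station| to the reported distance:
Candidate A: residuals A 21.8, B 47.2, C 32.1 → max 47.2 km
Candidate B: residuals A 0.0, B 0.0, C 0.0 → max 0.0 km
Candidate C: residuals A 101.5, B 108.9, C 38.8 → max 108.9 km
Only Candidate B has all residuals ≈ 0.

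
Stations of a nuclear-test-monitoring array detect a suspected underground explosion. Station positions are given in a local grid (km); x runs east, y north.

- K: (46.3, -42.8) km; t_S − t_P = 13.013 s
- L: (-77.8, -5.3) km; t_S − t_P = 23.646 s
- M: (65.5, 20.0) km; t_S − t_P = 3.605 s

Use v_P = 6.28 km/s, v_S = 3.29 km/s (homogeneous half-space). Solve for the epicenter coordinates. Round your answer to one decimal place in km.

78.9 km east, 41.0 km north

Distance from S−P lag: d = Δt · v_P v_S / (v_P − v_S) = Δt · (6.28·3.29)/(6.28−3.29) ≈ 6.9101·Δt.
So d_K = 89.92, d_L = 163.40, d_M = 24.91 km.
Circle about each station: (x − 46.3)² + (y + 42.8)² = 89.92²; (x + 77.8)² + (y + 5.3)² = 163.40²; (x − 65.5)² + (y − 20.0)² = 24.91².
Subtracting pairs of circle equations eliminates x²+y² and gives linear equations (the radical axes):
-248.2 x + 75.0 y = -16508.55
38.4 x + 125.6 y = 8179.82
Solving the 2×2 system: x ≈ 78.9, y ≈ 41.0 km.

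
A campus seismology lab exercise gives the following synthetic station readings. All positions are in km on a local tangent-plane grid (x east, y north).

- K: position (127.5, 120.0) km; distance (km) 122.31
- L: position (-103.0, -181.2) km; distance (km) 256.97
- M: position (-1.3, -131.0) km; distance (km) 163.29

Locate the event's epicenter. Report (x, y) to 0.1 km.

Circle about each station: (x − 127.5)² + (y − 120.0)² = 122.31²; (x + 103.0)² + (y + 181.2)² = 256.97²; (x + 1.3)² + (y + 131.0)² = 163.29².
Subtracting pairs of circle equations eliminates x²+y² and gives linear equations (the radical axes):
-461.0 x − 602.4 y = -38287.65
-257.6 x − 502.0 y = -25197.45
Solving the 2×2 system: x ≈ 53.0, y ≈ 23.0 km.

53.0 km east, 23.0 km north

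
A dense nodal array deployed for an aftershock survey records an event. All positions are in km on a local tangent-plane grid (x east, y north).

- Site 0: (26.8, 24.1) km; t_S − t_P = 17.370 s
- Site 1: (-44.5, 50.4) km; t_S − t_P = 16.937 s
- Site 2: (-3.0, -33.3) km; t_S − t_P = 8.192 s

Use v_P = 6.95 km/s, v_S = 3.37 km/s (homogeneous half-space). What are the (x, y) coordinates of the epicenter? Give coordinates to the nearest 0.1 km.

x ≈ -49.3 km, y ≈ -60.3 km

Distance from S−P lag: d = Δt · v_P v_S / (v_P − v_S) = Δt · (6.95·3.37)/(6.95−3.37) ≈ 6.5423·Δt.
So d_Site 0 = 113.64, d_Site 1 = 110.81, d_Site 2 = 53.59 km.
Circle about each station: (x − 26.8)² + (y − 24.1)² = 113.64²; (x + 44.5)² + (y − 50.4)² = 110.81²; (x + 3.0)² + (y + 33.3)² = 53.59².
Subtracting pairs of circle equations eliminates x²+y² and gives linear equations (the radical axes):
-142.6 x + 52.6 y = 3856.55
-59.6 x − 114.8 y = 9861.00
Solving the 2×2 system: x ≈ -49.3, y ≈ -60.3 km.
Check against Site 0 (with the unrounded x, y): √((x − 26.8)²+(y − 24.1)²) = 113.64 ≈ 113.64 km. ✓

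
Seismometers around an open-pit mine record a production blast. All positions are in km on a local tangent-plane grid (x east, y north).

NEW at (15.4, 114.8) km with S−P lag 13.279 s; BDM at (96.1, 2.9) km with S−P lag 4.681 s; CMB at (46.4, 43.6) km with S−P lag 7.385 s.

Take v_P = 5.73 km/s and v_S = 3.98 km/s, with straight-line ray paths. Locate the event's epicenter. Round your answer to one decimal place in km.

Distance from S−P lag: d = Δt · v_P v_S / (v_P − v_S) = Δt · (5.73·3.98)/(5.73−3.98) ≈ 13.0317·Δt.
So d_NEW = 173.05, d_BDM = 61.00, d_CMB = 96.24 km.
Circle about each station: (x − 15.4)² + (y − 114.8)² = 173.05²; (x − 96.1)² + (y − 2.9)² = 61.00²; (x − 46.4)² + (y − 43.6)² = 96.24².
Subtracting the NEW equation from the BDM and CMB equations removes the quadratic terms:
161.4 x − 223.8 y = 22052.72
62.0 x − 142.4 y = 11321.88
Solving the 2×2 system: x ≈ 66.6, y ≈ -50.5 km.

(66.6, -50.5)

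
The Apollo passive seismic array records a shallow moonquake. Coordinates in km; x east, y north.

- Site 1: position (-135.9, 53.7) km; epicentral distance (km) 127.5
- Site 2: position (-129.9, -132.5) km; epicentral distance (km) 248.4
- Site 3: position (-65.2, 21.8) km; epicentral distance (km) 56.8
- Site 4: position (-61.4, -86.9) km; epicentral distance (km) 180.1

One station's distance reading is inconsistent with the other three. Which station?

Site 3

Solve using three stations at a time. Using Site 1, Site 2, Site 4 (subtract circle equations pairwise → linear system) gives (x, y) ≈ (-12.6, 86.5).
Distances from that point to each station vs reported:
  Site 1: calculated 127.6 vs reported 127.5 → residual 0.1 km
  Site 2: calculated 248.4 vs reported 248.4 → residual 0.0 km
  Site 3: calculated 83.4 vs reported 56.8 → residual 26.6 km
  Site 4: calculated 180.1 vs reported 180.1 → residual 0.0 km
Site 1, Site 2, Site 4 are mutually consistent (residuals ≈ 0); Site 3 is off by 26.6 km.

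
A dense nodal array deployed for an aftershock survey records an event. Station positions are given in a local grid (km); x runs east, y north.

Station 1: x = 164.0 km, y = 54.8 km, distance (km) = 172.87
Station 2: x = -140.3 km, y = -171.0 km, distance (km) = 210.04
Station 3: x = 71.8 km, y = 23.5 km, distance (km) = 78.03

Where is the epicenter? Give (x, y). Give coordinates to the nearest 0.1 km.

Circle about each station: (x − 164.0)² + (y − 54.8)² = 172.87²; (x + 140.3)² + (y + 171.0)² = 210.04²; (x − 71.8)² + (y − 23.5)² = 78.03².
Subtracting the Station 1 equation from the Station 2 and Station 3 equations removes the quadratic terms:
-608.6 x − 451.6 y = 4793.29
-184.4 x − 62.6 y = -396.19
Solving the 2×2 system: x ≈ 10.6, y ≈ -24.9 km.

x ≈ 10.6 km, y ≈ -24.9 km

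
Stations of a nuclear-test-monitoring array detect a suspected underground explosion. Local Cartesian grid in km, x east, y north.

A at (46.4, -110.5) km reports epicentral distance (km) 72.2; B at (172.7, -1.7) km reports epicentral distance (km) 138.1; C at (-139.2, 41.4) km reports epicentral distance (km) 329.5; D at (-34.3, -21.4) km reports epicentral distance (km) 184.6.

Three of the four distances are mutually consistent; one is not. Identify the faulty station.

C

Solve using three stations at a time. Using A, B, D (subtract circle equations pairwise → linear system) gives (x, y) ≈ (116.5, -127.9).
Distances from that point to each station vs reported:
  A: calculated 72.2 vs reported 72.2 → residual 0.0 km
  B: calculated 138.1 vs reported 138.1 → residual 0.0 km
  C: calculated 306.7 vs reported 329.5 → residual 22.8 km
  D: calculated 184.6 vs reported 184.6 → residual 0.0 km
A, B, D are mutually consistent (residuals ≈ 0); C is off by 22.8 km.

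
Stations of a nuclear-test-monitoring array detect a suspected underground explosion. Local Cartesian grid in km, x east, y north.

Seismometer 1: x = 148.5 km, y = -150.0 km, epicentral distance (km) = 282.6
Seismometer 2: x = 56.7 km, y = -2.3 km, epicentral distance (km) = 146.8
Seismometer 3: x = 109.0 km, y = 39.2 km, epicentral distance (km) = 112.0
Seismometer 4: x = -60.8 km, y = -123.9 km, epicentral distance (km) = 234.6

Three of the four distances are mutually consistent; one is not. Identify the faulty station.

Solve using three stations at a time. Using Seismometer 1, Seismometer 3, Seismometer 4 (subtract circle equations pairwise → linear system) gives (x, y) ≈ (13.9, 98.5).
Distances from that point to each station vs reported:
  Seismometer 1: calculated 282.6 vs reported 282.6 → residual 0.0 km
  Seismometer 2: calculated 109.5 vs reported 146.8 → residual 37.3 km
  Seismometer 3: calculated 112.1 vs reported 112.0 → residual 0.1 km
  Seismometer 4: calculated 234.6 vs reported 234.6 → residual 0.0 km
Seismometer 1, Seismometer 3, Seismometer 4 are mutually consistent (residuals ≈ 0); Seismometer 2 is off by 37.3 km.

Seismometer 2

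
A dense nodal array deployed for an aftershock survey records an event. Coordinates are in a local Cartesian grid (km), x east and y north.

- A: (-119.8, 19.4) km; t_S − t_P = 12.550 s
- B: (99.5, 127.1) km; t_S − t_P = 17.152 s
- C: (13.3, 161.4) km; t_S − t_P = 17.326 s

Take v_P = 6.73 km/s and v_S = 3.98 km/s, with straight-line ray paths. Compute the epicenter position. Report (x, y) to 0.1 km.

(-0.4, -6.8)

Distance from S−P lag: d = Δt · v_P v_S / (v_P − v_S) = Δt · (6.73·3.98)/(6.73−3.98) ≈ 9.7401·Δt.
So d_A = 122.24, d_B = 167.06, d_C = 168.76 km.
Circle about each station: (x + 119.8)² + (y − 19.4)² = 122.24²; (x − 99.5)² + (y − 127.1)² = 167.06²; (x − 13.3)² + (y − 161.4)² = 168.76².
Subtracting pairs of circle equations eliminates x²+y² and gives linear equations (the radical axes):
438.6 x + 215.4 y = -1640.17
266.2 x + 284.0 y = -2038.87
Solving the 2×2 system: x ≈ -0.4, y ≈ -6.8 km.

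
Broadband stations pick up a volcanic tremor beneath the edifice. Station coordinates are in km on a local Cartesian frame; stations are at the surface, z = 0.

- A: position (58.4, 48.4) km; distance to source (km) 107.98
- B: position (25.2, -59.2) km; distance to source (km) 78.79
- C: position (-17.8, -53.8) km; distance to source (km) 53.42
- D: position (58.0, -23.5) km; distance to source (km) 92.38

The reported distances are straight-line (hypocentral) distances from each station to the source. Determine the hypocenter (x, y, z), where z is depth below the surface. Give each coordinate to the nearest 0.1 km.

x ≈ -29.3 km, y ≈ -8.8 km, depth ≈ 26.4 km

Each station gives a sphere (x−x_i)² + (y−y_i)² + z² = d_i² (stations at z=0).
Subtracting the A sphere from B and C: z² cancels, leaving linear equations in x and y:
-66.4 x − 215.2 y = 3838.38
-152.4 x − 204.4 y = 6264.14
Solving: x ≈ -29.311, y ≈ -8.792 km (keep extra digits for the depth step; rounded: -29.3, -8.8).
Then from the A sphere: z² = 107.98² − (x − 58.4)² − (y − 48.4)² with x = -29.311, y = -8.792, so z ≈ 26.373 ≈ 26.4 km.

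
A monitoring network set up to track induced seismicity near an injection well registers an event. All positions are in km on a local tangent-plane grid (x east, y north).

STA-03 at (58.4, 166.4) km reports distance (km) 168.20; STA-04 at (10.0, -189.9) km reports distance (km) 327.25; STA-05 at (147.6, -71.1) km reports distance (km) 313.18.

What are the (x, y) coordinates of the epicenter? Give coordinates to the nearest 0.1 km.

Circle about each station: (x − 58.4)² + (y − 166.4)² = 168.20²; (x − 10.0)² + (y + 189.9)² = 327.25²; (x − 147.6)² + (y + 71.1)² = 313.18².
Subtracting the STA-03 equation from the STA-04 and STA-05 equations removes the quadratic terms:
-96.8 x − 712.6 y = -73738.83
178.4 x − 475.0 y = -74049.02
Solving the 2×2 system: x ≈ -102.5, y ≈ 117.4 km.

-102.5 km east, 117.4 km north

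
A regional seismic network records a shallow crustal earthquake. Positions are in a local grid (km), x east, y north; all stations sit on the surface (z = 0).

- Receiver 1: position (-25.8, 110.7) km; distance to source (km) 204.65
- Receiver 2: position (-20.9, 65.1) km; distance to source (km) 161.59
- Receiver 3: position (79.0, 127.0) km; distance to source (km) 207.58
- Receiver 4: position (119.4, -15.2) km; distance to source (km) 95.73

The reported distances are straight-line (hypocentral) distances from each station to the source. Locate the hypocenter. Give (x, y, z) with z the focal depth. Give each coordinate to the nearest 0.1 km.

(51.3, -77.0, 26.6)

Each station gives a sphere (x−x_i)² + (y−y_i)² + z² = d_i² (stations at z=0).
Subtracting the Receiver 1 sphere from Receiver 2 and Receiver 3: z² cancels, leaving linear equations in x and y:
9.8 x − 91.2 y = 7524.98
209.6 x + 32.6 y = 8242.04
Solving: x ≈ 51.299, y ≈ -76.998 km (keep extra digits for the depth step; rounded: 51.3, -77.0).
Then from the Receiver 1 sphere: z² = 204.65² − (x + 25.8)² − (y − 110.7)² with x = 51.299, y = -76.998, so z ≈ 26.586 ≈ 26.6 km.
Check against Receiver 4 (with the unrounded solution): distance 95.73 ≈ 95.73 km. ✓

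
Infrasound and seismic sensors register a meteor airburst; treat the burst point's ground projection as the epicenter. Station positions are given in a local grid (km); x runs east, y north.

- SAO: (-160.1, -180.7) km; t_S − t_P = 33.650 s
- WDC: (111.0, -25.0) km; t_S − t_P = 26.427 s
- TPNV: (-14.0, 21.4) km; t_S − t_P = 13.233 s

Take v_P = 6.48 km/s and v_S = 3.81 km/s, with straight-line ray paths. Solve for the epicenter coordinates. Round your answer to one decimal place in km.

x ≈ -84.8 km, y ≈ 121.2 km

Distance from S−P lag: d = Δt · v_P v_S / (v_P − v_S) = Δt · (6.48·3.81)/(6.48−3.81) ≈ 9.2467·Δt.
So d_SAO = 311.15, d_WDC = 244.36, d_TPNV = 122.36 km.
Circle about each station: (x + 160.1)² + (y + 180.7)² = 311.15²; (x − 111.0)² + (y + 25.0)² = 244.36²; (x + 14.0)² + (y − 21.4)² = 122.36².
Subtracting pairs of circle equations eliminates x²+y² and gives linear equations (the radical axes):
542.2 x + 311.4 y = -8235.99
292.2 x + 404.2 y = 24211.81
Solving the 2×2 system: x ≈ -84.8, y ≈ 121.2 km.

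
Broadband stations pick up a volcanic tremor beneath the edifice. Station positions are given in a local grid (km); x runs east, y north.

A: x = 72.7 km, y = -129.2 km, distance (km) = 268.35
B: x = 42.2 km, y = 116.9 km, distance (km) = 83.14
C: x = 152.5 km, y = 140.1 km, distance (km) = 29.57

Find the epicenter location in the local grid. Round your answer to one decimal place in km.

Circle about each station: (x − 72.7)² + (y + 129.2)² = 268.35²; (x − 42.2)² + (y − 116.9)² = 83.14²; (x − 152.5)² + (y − 140.1)² = 29.57².
Subtracting the A equation from the B and C equations removes the quadratic terms:
-61.0 x + 492.2 y = 58567.98
159.6 x + 538.6 y = 92043.67
Solving the 2×2 system: x ≈ 123.5, y ≈ 134.3 km.
Check against A (with the unrounded x, y): √((x − 72.7)²+(y + 129.2)²) = 268.35 ≈ 268.35 km. ✓

123.5 km east, 134.3 km north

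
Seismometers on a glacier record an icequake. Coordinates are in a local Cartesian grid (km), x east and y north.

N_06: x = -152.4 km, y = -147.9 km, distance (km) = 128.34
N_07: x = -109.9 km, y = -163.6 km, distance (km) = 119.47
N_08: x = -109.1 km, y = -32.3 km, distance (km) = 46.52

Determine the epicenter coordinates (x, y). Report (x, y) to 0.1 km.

Circle about each station: (x + 152.4)² + (y + 147.9)² = 128.34²; (x + 109.9)² + (y + 163.6)² = 119.47²; (x + 109.1)² + (y + 32.3)² = 46.52².
Subtracting pairs of circle equations eliminates x²+y² and gives linear equations (the radical axes):
85.0 x − 31.4 y = -4059.13
86.6 x + 231.2 y = -17847.02
Solving the 2×2 system: x ≈ -67.0, y ≈ -52.1 km.

-67.0 km east, -52.1 km north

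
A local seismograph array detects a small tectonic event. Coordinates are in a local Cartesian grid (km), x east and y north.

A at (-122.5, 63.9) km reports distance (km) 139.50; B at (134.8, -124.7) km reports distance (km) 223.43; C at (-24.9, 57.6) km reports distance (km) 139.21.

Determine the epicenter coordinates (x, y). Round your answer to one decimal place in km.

(-81.7, -69.5)

Circle about each station: (x + 122.5)² + (y − 63.9)² = 139.50²; (x − 134.8)² + (y + 124.7)² = 223.43²; (x + 24.9)² + (y − 57.6)² = 139.21².
Subtracting the A equation from the B and C equations removes the quadratic terms:
514.6 x − 377.2 y = -15829.04
195.2 x − 12.6 y = -15070.86
Solving the 2×2 system: x ≈ -81.7, y ≈ -69.5 km.
Check against A (with the unrounded x, y): √((x + 122.5)²+(y − 63.9)²) = 139.49 ≈ 139.50 km. ✓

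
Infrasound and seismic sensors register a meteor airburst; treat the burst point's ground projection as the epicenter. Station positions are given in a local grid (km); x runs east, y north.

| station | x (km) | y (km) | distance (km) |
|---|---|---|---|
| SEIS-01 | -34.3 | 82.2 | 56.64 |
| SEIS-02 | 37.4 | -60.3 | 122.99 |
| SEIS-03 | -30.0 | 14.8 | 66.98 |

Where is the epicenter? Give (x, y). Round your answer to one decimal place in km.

Circle about each station: (x + 34.3)² + (y − 82.2)² = 56.64²; (x − 37.4)² + (y + 60.3)² = 122.99²; (x + 30.0)² + (y − 14.8)² = 66.98².
Subtracting the SEIS-01 equation from the SEIS-02 and SEIS-03 equations removes the quadratic terms:
143.4 x − 285.0 y = -14816.93
8.6 x − 134.8 y = -8092.52
Solving the 2×2 system: x ≈ 18.3, y ≈ 61.2 km.

x ≈ 18.3 km, y ≈ 61.2 km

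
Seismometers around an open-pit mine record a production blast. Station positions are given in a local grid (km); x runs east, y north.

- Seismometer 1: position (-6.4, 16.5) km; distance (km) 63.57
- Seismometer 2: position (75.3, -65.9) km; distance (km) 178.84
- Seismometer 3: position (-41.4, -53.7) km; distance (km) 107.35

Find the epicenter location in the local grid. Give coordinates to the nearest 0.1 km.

(-59.0, 52.2)

Circle about each station: (x + 6.4)² + (y − 16.5)² = 63.57²; (x − 75.3)² + (y + 65.9)² = 178.84²; (x + 41.4)² + (y + 53.7)² = 107.35².
Subtracting pairs of circle equations eliminates x²+y² and gives linear equations (the radical axes):
163.4 x − 164.8 y = -18242.91
-70.0 x − 140.4 y = -3198.44
Solving the 2×2 system: x ≈ -59.0, y ≈ 52.2 km.
Check against Seismometer 1 (with the unrounded x, y): √((x + 6.4)²+(y − 16.5)²) = 63.57 ≈ 63.57 km. ✓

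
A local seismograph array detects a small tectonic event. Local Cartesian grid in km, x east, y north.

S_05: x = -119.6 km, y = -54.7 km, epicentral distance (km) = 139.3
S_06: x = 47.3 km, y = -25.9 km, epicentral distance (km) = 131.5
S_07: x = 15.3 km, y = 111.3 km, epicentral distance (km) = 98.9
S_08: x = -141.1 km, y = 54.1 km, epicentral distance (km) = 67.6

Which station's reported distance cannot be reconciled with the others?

Solve using three stations at a time. Using S_05, S_07, S_08 (subtract circle equations pairwise → linear system) gives (x, y) ≈ (-77.9, 78.2).
Distances from that point to each station vs reported:
  S_05: calculated 139.3 vs reported 139.3 → residual 0.0 km
  S_06: calculated 162.9 vs reported 131.5 → residual 31.4 km
  S_07: calculated 98.9 vs reported 98.9 → residual 0.0 km
  S_08: calculated 67.6 vs reported 67.6 → residual 0.0 km
S_05, S_07, S_08 are mutually consistent (residuals ≈ 0); S_06 is off by 31.4 km.

S_06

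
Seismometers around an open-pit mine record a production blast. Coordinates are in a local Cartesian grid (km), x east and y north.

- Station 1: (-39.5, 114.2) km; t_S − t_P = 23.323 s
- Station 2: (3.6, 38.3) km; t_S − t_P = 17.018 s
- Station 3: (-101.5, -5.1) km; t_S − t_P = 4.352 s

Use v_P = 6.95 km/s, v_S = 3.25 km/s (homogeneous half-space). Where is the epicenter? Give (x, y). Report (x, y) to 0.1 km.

-81.0 km east, -22.0 km north

Distance from S−P lag: d = Δt · v_P v_S / (v_P − v_S) = Δt · (6.95·3.25)/(6.95−3.25) ≈ 6.1047·Δt.
So d_Station 1 = 142.38, d_Station 2 = 103.89, d_Station 3 = 26.57 km.
Circle about each station: (x + 39.5)² + (y − 114.2)² = 142.38²; (x − 3.6)² + (y − 38.3)² = 103.89²; (x + 101.5)² + (y + 5.1)² = 26.57².
Subtracting the Station 1 equation from the Station 2 and Station 3 equations removes the quadratic terms:
86.2 x − 151.8 y = -3643.11
-124.0 x − 238.6 y = 15292.47
Solving the 2×2 system: x ≈ -81.0, y ≈ -22.0 km.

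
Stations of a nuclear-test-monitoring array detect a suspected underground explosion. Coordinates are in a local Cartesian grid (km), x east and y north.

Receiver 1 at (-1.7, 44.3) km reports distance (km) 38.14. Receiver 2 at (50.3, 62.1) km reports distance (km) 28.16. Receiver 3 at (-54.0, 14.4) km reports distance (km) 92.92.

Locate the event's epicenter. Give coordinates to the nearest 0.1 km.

(35.9, 37.9)

Circle about each station: (x + 1.7)² + (y − 44.3)² = 38.14²; (x − 50.3)² + (y − 62.1)² = 28.16²; (x + 54.0)² + (y − 14.4)² = 92.92².
Subtracting pairs of circle equations eliminates x²+y² and gives linear equations (the radical axes):
104.0 x + 35.6 y = 5082.79
-104.6 x − 59.8 y = -6021.49
Solving the 2×2 system: x ≈ 35.9, y ≈ 37.9 km.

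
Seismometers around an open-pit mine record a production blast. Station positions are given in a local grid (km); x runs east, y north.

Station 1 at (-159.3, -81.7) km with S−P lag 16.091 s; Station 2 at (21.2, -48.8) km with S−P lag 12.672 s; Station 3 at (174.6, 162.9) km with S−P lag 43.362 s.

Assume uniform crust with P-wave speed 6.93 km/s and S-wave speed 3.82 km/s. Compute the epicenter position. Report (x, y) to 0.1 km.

Distance from S−P lag: d = Δt · v_P v_S / (v_P − v_S) = Δt · (6.93·3.82)/(6.93−3.82) ≈ 8.5121·Δt.
So d_Station 1 = 136.97, d_Station 2 = 107.87, d_Station 3 = 369.10 km.
Circle about each station: (x + 159.3)² + (y + 81.7)² = 136.97²; (x − 21.2)² + (y + 48.8)² = 107.87²; (x − 174.6)² + (y − 162.9)² = 369.10².
Subtracting the Station 1 equation from the Station 2 and Station 3 equations removes the quadratic terms:
361.0 x + 65.8 y = -22095.66
667.8 x + 489.2 y = -92503.84
Solving the 2×2 system: x ≈ -35.6, y ≈ -140.5 km.

(-35.6, -140.5)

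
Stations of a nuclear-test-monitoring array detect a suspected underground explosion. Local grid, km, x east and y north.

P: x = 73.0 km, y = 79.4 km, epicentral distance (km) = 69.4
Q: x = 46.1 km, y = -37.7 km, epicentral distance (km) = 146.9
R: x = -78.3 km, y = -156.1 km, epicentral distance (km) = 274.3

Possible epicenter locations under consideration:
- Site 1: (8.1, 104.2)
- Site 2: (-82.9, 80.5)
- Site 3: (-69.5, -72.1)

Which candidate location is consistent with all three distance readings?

Site 1

For each candidate, compare |candidate − station| to the reported distance:
Site 1: residuals P 0.1, Q 0.0, R 0.0 → max 0.1 km
Site 2: residuals P 86.5, Q 28.1, R 37.7 → max 86.5 km
Site 3: residuals P 138.6, Q 26.3, R 189.8 → max 189.8 km
Only Site 1 has all residuals ≈ 0.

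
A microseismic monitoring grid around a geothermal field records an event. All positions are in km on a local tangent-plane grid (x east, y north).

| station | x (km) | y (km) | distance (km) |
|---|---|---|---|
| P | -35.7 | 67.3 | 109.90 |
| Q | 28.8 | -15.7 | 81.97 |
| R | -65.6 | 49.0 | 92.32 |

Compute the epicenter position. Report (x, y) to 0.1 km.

(-48.9, -41.8)

Circle about each station: (x + 35.7)² + (y − 67.3)² = 109.90²; (x − 28.8)² + (y + 15.7)² = 81.97²; (x + 65.6)² + (y − 49.0)² = 92.32².
Subtracting the P equation from the Q and R equations removes the quadratic terms:
129.0 x − 166.0 y = 631.08
-59.8 x − 36.6 y = 4455.61
Solving the 2×2 system: x ≈ -48.9, y ≈ -41.8 km.
Check against P (with the unrounded x, y): √((x + 35.7)²+(y − 67.3)²) = 109.91 ≈ 109.90 km. ✓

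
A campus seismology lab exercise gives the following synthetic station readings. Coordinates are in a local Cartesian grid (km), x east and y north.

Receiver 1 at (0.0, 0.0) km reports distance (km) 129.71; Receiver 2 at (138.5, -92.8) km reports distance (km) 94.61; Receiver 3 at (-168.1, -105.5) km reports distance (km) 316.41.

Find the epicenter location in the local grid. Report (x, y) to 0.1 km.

x ≈ 129.7 km, y ≈ 1.4 km

Circle about each station: x² + y² = 129.71²; (x − 138.5)² + (y + 92.8)² = 94.61²; (x + 168.1)² + (y + 105.5)² = 316.41².
Subtracting pairs of circle equations eliminates x²+y² and gives linear equations (the radical axes):
277.0 x − 185.6 y = 35667.72
-336.2 x − 211.0 y = -43902.74
Solving the 2×2 system: x ≈ 129.7, y ≈ 1.4 km.
Check against Receiver 1 (with the unrounded x, y): √(x²+y²) = 129.71 ≈ 129.71 km. ✓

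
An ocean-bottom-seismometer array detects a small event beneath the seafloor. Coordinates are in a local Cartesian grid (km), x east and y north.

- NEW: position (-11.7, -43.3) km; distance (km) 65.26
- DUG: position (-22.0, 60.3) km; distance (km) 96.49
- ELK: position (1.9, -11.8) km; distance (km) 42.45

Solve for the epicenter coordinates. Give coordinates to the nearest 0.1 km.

x ≈ 44.3 km, y ≈ -9.8 km

Circle about each station: (x + 11.7)² + (y + 43.3)² = 65.26²; (x + 22.0)² + (y − 60.3)² = 96.49²; (x − 1.9)² + (y + 11.8)² = 42.45².
Subtracting the NEW equation from the DUG and ELK equations removes the quadratic terms:
-20.6 x + 207.2 y = -2943.14
27.2 x + 63.0 y = 587.94
Solving the 2×2 system: x ≈ 44.3, y ≈ -9.8 km.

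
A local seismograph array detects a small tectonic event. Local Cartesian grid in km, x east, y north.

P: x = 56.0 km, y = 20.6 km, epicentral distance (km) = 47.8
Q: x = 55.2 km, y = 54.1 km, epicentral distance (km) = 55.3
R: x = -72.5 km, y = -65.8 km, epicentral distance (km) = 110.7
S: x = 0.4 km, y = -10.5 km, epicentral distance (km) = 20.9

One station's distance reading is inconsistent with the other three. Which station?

Q

Solve using three stations at a time. Using P, R, S (subtract circle equations pairwise → linear system) gives (x, y) ≈ (9.7, 8.3).
Distances from that point to each station vs reported:
  P: calculated 47.9 vs reported 47.8 → residual 0.1 km
  Q: calculated 64.5 vs reported 55.3 → residual 9.2 km
  R: calculated 110.7 vs reported 110.7 → residual 0.0 km
  S: calculated 21.0 vs reported 20.9 → residual 0.1 km
P, R, S are mutually consistent (residuals ≈ 0); Q is off by 9.2 km.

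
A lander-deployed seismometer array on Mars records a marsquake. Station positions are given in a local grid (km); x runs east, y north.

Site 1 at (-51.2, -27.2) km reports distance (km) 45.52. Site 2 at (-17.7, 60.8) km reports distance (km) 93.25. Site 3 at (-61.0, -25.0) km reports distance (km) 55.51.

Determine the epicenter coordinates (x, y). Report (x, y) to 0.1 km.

Circle about each station: (x + 51.2)² + (y + 27.2)² = 45.52²; (x + 17.7)² + (y − 60.8)² = 93.25²; (x + 61.0)² + (y + 25.0)² = 55.51².
Subtracting the Site 1 equation from the Site 2 and Site 3 equations removes the quadratic terms:
67.0 x + 176.0 y = -5974.84
-19.6 x + 4.4 y = -24.57
Solving the 2×2 system: x ≈ -5.9, y ≈ -31.7 km.

-5.9 km east, -31.7 km north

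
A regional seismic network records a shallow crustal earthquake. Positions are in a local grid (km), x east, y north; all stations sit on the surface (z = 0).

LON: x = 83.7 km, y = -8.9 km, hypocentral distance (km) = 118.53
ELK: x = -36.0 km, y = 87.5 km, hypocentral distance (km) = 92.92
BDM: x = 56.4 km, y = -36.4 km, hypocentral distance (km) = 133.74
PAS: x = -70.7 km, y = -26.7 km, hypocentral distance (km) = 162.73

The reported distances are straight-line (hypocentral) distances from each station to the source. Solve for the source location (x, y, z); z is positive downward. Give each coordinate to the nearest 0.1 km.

x ≈ 35.3 km, y ≈ 81.6 km, depth ≈ 59.3 km

Each station gives a sphere (x−x_i)² + (y−y_i)² + z² = d_i² (stations at z=0).
Subtracting the LON sphere from ELK and BDM: z² cancels, leaving linear equations in x and y:
-239.4 x + 192.8 y = 7282.58
-54.6 x − 55.0 y = -6416.01
Solving: x ≈ 35.303, y ≈ 81.608 km (keep extra digits for the depth step; rounded: 35.3, 81.6).
Then from the LON sphere: z² = 118.53² − (x − 83.7)² − (y + 8.9)² with x = 35.303, y = 81.608, so z ≈ 59.291 ≈ 59.3 km.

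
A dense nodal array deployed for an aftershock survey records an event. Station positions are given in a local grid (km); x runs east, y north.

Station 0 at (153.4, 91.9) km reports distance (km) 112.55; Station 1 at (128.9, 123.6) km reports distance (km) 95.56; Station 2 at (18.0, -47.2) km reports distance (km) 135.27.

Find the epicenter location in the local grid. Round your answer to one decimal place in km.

Circle about each station: (x − 153.4)² + (y − 91.9)² = 112.55²; (x − 128.9)² + (y − 123.6)² = 95.56²; (x − 18.0)² + (y + 47.2)² = 135.27².
Subtracting the Station 0 equation from the Station 1 and Station 2 equations removes the quadratic terms:
-49.0 x + 63.4 y = 3450.79
-270.8 x − 278.2 y = -35055.80
Solving the 2×2 system: x ≈ 41.0, y ≈ 86.1 km.
Check against Station 0 (with the unrounded x, y): √((x − 153.4)²+(y − 91.9)²) = 112.56 ≈ 112.55 km. ✓

x ≈ 41.0 km, y ≈ 86.1 km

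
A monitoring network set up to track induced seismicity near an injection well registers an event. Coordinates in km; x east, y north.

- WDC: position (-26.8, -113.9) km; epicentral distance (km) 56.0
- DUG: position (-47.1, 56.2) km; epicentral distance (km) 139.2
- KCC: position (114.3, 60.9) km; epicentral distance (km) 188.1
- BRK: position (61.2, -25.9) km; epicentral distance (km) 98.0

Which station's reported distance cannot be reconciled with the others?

DUG

Solve using three stations at a time. Using WDC, KCC, BRK (subtract circle equations pairwise → linear system) gives (x, y) ≈ (-31.3, -58.2).
Distances from that point to each station vs reported:
  WDC: calculated 55.9 vs reported 56.0 → residual 0.1 km
  DUG: calculated 115.5 vs reported 139.2 → residual 23.7 km
  KCC: calculated 188.1 vs reported 188.1 → residual 0.0 km
  BRK: calculated 97.9 vs reported 98.0 → residual 0.1 km
WDC, KCC, BRK are mutually consistent (residuals ≈ 0); DUG is off by 23.7 km.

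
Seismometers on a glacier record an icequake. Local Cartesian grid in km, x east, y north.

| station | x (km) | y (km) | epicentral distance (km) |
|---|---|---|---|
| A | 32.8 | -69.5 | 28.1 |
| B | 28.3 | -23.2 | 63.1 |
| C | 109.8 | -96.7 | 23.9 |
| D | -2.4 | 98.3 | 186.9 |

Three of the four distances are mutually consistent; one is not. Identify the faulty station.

C

Solve using three stations at a time. Using A, B, D (subtract circle equations pairwise → linear system) gives (x, y) ≈ (59.8, -78.0).
Distances from that point to each station vs reported:
  A: calculated 28.3 vs reported 28.1 → residual 0.2 km
  B: calculated 63.2 vs reported 63.1 → residual 0.1 km
  C: calculated 53.4 vs reported 23.9 → residual 29.5 km
  D: calculated 186.9 vs reported 186.9 → residual 0.0 km
A, B, D are mutually consistent (residuals ≈ 0); C is off by 29.5 km.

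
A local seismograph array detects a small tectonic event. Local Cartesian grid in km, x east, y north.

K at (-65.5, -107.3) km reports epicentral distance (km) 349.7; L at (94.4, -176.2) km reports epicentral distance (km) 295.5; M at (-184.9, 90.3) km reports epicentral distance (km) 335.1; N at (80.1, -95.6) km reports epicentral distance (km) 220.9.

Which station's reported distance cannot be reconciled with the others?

Solve using three stations at a time. Using L, M, N (subtract circle equations pairwise → linear system) gives (x, y) ≈ (149.3, 114.1).
Distances from that point to each station vs reported:
  K: calculated 308.5 vs reported 349.7 → residual 41.2 km
  L: calculated 295.4 vs reported 295.5 → residual 0.1 km
  M: calculated 335.0 vs reported 335.1 → residual 0.1 km
  N: calculated 220.8 vs reported 220.9 → residual 0.1 km
L, M, N are mutually consistent (residuals ≈ 0); K is off by 41.2 km.

K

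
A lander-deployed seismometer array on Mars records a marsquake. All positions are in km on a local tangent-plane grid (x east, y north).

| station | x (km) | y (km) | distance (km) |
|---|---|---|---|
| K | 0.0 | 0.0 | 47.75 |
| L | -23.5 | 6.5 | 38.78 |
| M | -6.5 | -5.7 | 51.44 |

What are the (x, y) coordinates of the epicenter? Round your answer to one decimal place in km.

(-16.8, 44.7)

Circle about each station: x² + y² = 47.75²; (x + 23.5)² + (y − 6.5)² = 38.78²; (x + 6.5)² + (y + 5.7)² = 51.44².
Subtracting the K equation from the L and M equations removes the quadratic terms:
-47.0 x + 13.0 y = 1370.67
-13.0 x − 11.4 y = -291.27
Solving the 2×2 system: x ≈ -16.8, y ≈ 44.7 km.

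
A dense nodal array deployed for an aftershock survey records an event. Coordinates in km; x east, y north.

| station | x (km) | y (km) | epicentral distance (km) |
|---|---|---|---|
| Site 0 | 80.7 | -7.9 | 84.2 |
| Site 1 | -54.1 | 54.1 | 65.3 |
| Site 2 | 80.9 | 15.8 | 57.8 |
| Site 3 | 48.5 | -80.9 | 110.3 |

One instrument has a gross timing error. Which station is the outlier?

Solve using three stations at a time. Using Site 0, Site 1, Site 3 (subtract circle equations pairwise → linear system) gives (x, y) ≈ (0.7, 18.5).
Distances from that point to each station vs reported:
  Site 0: calculated 84.2 vs reported 84.2 → residual 0.0 km
  Site 1: calculated 65.3 vs reported 65.3 → residual 0.0 km
  Site 2: calculated 80.2 vs reported 57.8 → residual 22.4 km
  Site 3: calculated 110.3 vs reported 110.3 → residual 0.0 km
Site 0, Site 1, Site 3 are mutually consistent (residuals ≈ 0); Site 2 is off by 22.4 km.

Site 2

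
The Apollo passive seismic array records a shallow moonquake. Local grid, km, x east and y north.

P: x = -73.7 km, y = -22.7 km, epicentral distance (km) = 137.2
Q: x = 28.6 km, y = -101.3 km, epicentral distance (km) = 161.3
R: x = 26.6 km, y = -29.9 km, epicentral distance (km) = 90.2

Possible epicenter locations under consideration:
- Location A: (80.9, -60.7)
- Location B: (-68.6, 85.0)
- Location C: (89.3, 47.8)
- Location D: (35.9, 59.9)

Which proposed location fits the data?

For each candidate, compare |candidate − station| to the reported distance:
Location A: residuals P 22.0, Q 95.1, R 27.8 → max 95.1 km
Location B: residuals P 29.4, Q 48.8, R 59.0 → max 59.0 km
Location C: residuals P 40.4, Q 0.3, R 9.6 → max 40.4 km
Location D: residuals P 0.0, Q 0.1, R 0.1 → max 0.1 km
Only Location D has all residuals ≈ 0.

Location D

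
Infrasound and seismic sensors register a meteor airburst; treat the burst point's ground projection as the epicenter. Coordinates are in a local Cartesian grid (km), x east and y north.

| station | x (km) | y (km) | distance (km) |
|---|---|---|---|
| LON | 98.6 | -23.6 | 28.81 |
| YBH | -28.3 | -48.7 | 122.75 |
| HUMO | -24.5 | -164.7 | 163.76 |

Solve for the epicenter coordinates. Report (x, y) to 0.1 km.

94.4 km east, -52.1 km north

Circle about each station: (x − 98.6)² + (y + 23.6)² = 28.81²; (x + 28.3)² + (y + 48.7)² = 122.75²; (x + 24.5)² + (y + 164.7)² = 163.76².
Subtracting pairs of circle equations eliminates x²+y² and gives linear equations (the radical axes):
-253.8 x − 50.2 y = -21343.89
-246.2 x − 282.2 y = -8539.90
Solving the 2×2 system: x ≈ 94.4, y ≈ -52.1 km.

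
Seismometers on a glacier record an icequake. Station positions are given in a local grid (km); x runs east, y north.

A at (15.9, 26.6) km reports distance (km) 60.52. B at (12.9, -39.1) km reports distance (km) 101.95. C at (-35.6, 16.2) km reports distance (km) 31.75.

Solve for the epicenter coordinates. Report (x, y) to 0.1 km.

Circle about each station: (x − 15.9)² + (y − 26.6)² = 60.52²; (x − 12.9)² + (y + 39.1)² = 101.95²; (x + 35.6)² + (y − 16.2)² = 31.75².
Subtracting the A equation from the B and C equations removes the quadratic terms:
-6.0 x − 131.4 y = -5996.28
-103.0 x − 20.8 y = 3224.04
Solving the 2×2 system: x ≈ -40.9, y ≈ 47.5 km.

-40.9 km east, 47.5 km north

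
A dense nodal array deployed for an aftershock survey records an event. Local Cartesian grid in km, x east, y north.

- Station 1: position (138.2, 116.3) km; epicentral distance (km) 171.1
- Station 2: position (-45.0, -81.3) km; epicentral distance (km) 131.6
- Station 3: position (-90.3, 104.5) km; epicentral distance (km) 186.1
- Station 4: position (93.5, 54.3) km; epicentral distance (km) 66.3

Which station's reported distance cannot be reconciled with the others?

Station 1

Solve using three stations at a time. Using Station 2, Station 3, Station 4 (subtract circle equations pairwise → linear system) gives (x, y) ≈ (61.2, -3.6).
Distances from that point to each station vs reported:
  Station 1: calculated 142.5 vs reported 171.1 → residual 28.6 km
  Station 2: calculated 131.6 vs reported 131.6 → residual 0.0 km
  Station 3: calculated 186.1 vs reported 186.1 → residual 0.0 km
  Station 4: calculated 66.3 vs reported 66.3 → residual 0.0 km
Station 2, Station 3, Station 4 are mutually consistent (residuals ≈ 0); Station 1 is off by 28.6 km.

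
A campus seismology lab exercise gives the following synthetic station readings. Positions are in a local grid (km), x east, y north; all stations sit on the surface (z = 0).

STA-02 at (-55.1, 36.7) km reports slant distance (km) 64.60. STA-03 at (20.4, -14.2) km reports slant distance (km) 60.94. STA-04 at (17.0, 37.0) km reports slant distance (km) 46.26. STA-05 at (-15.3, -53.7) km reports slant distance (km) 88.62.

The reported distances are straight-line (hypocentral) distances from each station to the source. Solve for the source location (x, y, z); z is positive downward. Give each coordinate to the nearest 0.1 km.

(-4.9, 25.2, 39.0)

Each station gives a sphere (x−x_i)² + (y−y_i)² + z² = d_i² (stations at z=0).
Subtracting the STA-02 sphere from STA-03 and STA-04: z² cancels, leaving linear equations in x and y:
151.0 x − 101.8 y = -3305.62
144.2 x + 0.6 y = -691.73
Solving: x ≈ -4.902, y ≈ 25.201 km (keep extra digits for the depth step; rounded: -4.9, 25.2).
Then from the STA-02 sphere: z² = 64.60² − (x + 55.1)² − (y − 36.7)² with x = -4.902, y = 25.201, so z ≈ 39.001 ≈ 39.0 km.
Check against STA-05 (with the unrounded solution): distance 88.63 ≈ 88.62 km. ✓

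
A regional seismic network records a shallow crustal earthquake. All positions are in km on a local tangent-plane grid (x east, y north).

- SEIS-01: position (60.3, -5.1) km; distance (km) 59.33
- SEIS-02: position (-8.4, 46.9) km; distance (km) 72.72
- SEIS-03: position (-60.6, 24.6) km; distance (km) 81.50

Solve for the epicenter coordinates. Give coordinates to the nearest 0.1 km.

Circle about each station: (x − 60.3)² + (y + 5.1)² = 59.33²; (x + 8.4)² + (y − 46.9)² = 72.72²; (x + 60.6)² + (y − 24.6)² = 81.50².
Subtracting the SEIS-01 equation from the SEIS-02 and SEIS-03 equations removes the quadratic terms:
-137.4 x + 104.0 y = -3160.08
-241.8 x + 59.4 y = -2506.78
Solving the 2×2 system: x ≈ 4.3, y ≈ -24.7 km.

x ≈ 4.3 km, y ≈ -24.7 km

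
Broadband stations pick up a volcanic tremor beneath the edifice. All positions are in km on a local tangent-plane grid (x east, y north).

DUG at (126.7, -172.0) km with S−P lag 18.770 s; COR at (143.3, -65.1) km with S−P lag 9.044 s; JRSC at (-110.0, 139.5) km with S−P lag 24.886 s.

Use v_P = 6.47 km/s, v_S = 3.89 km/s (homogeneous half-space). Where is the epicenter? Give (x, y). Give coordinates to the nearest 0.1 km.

Distance from S−P lag: d = Δt · v_P v_S / (v_P − v_S) = Δt · (6.47·3.89)/(6.47−3.89) ≈ 9.7552·Δt.
So d_DUG = 183.10, d_COR = 88.23, d_JRSC = 242.77 km.
Circle about each station: (x − 126.7)² + (y + 172.0)² = 183.10²; (x − 143.3)² + (y + 65.1)² = 88.23²; (x + 110.0)² + (y − 139.5)² = 242.77².
Subtracting pairs of circle equations eliminates x²+y² and gives linear equations (the radical axes):
33.2 x + 213.8 y = 4877.09
-473.4 x + 623.0 y = -39488.30
Solving the 2×2 system: x ≈ 94.2, y ≈ 8.2 km.
Check against DUG (with the unrounded x, y): √((x − 126.7)²+(y + 172.0)²) = 183.10 ≈ 183.10 km. ✓

(94.2, 8.2)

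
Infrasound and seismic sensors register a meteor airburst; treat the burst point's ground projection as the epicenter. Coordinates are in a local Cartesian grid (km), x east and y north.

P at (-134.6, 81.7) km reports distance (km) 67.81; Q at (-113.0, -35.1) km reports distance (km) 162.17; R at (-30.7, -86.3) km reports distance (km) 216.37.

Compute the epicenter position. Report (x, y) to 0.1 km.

Circle about each station: (x + 134.6)² + (y − 81.7)² = 67.81²; (x + 113.0)² + (y + 35.1)² = 162.17²; (x + 30.7)² + (y + 86.3)² = 216.37².
Subtracting the P equation from the Q and R equations removes the quadratic terms:
43.2 x − 233.6 y = -32491.95
207.8 x − 336.0 y = -58619.65
Solving the 2×2 system: x ≈ -81.6, y ≈ 124.0 km.
Check against P (with the unrounded x, y): √((x + 134.6)²+(y − 81.7)²) = 67.82 ≈ 67.81 km. ✓

-81.6 km east, 124.0 km north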